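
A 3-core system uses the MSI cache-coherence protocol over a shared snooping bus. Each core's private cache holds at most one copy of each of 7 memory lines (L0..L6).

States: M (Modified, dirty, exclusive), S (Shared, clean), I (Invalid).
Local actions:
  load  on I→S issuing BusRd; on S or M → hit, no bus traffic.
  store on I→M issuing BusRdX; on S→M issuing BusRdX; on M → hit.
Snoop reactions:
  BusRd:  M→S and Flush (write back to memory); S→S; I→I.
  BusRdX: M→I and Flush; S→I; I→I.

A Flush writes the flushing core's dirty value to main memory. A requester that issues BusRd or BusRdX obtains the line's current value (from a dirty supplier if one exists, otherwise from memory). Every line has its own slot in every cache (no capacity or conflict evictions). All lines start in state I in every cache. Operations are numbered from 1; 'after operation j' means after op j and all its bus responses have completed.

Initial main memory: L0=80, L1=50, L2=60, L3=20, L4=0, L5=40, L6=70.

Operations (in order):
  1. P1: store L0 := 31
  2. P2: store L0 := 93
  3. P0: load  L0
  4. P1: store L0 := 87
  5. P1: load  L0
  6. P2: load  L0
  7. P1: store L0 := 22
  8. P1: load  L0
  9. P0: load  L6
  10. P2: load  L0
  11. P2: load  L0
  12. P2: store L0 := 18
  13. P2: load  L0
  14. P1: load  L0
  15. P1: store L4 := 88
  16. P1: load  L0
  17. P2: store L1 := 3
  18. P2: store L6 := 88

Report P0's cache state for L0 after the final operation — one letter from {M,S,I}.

state = I

[1] P1: store L0 := 31 | P0:I, P1:M(31), P2:I | bus: BusRdX
[2] P2: store L0 := 93 | P0:I, P1:I, P2:M(93) | bus: BusRdX,Flush
[3] P0: load  L0 | P0:S(93), P1:I, P2:S(93) | bus: BusRd,Flush
[4] P1: store L0 := 87 | P0:I, P1:M(87), P2:I | bus: BusRdX
[5] P1: load  L0 | P0:I, P1:M(87), P2:I | bus: none
[6] P2: load  L0 | P0:I, P1:S(87), P2:S(87) | bus: BusRd,Flush
[7] P1: store L0 := 22 | P0:I, P1:M(22), P2:I | bus: BusRdX
[8] P1: load  L0 | P0:I, P1:M(22), P2:I | bus: none
[9] P0: load  L6 | P0:S(70), P1:I, P2:I | bus: BusRd
[10] P2: load  L0 | P0:I, P1:S(22), P2:S(22) | bus: BusRd,Flush
[11] P2: load  L0 | P0:I, P1:S(22), P2:S(22) | bus: none
[12] P2: store L0 := 18 | P0:I, P1:I, P2:M(18) | bus: BusRdX
[13] P2: load  L0 | P0:I, P1:I, P2:M(18) | bus: none
[14] P1: load  L0 | P0:I, P1:S(18), P2:S(18) | bus: BusRd,Flush
[15] P1: store L4 := 88 | P0:I, P1:M(88), P2:I | bus: BusRdX
[16] P1: load  L0 | P0:I, P1:S(18), P2:S(18) | bus: none
[17] P2: store L1 := 3 | P0:I, P1:I, P2:M(3) | bus: BusRdX
[18] P2: store L6 := 88 | P0:I, P1:I, P2:M(88) | bus: BusRdX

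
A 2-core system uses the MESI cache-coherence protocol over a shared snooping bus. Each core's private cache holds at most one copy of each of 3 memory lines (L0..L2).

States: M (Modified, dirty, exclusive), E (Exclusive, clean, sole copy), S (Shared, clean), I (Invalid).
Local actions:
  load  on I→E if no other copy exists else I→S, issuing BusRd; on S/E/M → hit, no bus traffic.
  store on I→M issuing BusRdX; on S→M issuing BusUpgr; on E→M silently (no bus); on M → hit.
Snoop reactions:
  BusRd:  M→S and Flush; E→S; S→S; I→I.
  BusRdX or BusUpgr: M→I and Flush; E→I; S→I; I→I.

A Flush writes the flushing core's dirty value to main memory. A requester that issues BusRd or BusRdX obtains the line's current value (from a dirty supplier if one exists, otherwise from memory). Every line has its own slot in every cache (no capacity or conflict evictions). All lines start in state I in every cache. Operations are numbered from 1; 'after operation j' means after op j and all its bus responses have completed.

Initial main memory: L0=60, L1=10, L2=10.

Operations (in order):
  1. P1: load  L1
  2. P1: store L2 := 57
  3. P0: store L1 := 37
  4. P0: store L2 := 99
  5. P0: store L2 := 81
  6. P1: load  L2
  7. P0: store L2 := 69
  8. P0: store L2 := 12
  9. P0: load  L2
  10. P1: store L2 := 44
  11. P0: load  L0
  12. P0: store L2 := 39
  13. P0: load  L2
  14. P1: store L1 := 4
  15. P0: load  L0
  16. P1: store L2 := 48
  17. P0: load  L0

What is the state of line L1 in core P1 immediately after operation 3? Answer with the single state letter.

1. P1: load  L1  bus=[BusRd]  L1: P0=I P1=E  mem[L1]=10
2. P1: store L2 := 57  bus=[BusRdX]  L2: P0=I P1=M  mem[L2]=10
3. P0: store L1 := 37  bus=[BusRdX]  L1: P0=M P1=I  mem[L1]=10
4. P0: store L2 := 99  bus=[BusRdX,Flush]  L2: P0=M P1=I  mem[L2]=57
5. P0: store L2 := 81  bus=[-]  L2: P0=M P1=I  mem[L2]=57
6. P1: load  L2  bus=[BusRd,Flush]  L2: P0=S P1=S  mem[L2]=81
7. P0: store L2 := 69  bus=[BusUpgr]  L2: P0=M P1=I  mem[L2]=81
8. P0: store L2 := 12  bus=[-]  L2: P0=M P1=I  mem[L2]=81
9. P0: load  L2  bus=[-]  L2: P0=M P1=I  mem[L2]=81
10. P1: store L2 := 44  bus=[BusRdX,Flush]  L2: P0=I P1=M  mem[L2]=12
11. P0: load  L0  bus=[BusRd]  L0: P0=E P1=I  mem[L0]=60
12. P0: store L2 := 39  bus=[BusRdX,Flush]  L2: P0=M P1=I  mem[L2]=44
13. P0: load  L2  bus=[-]  L2: P0=M P1=I  mem[L2]=44
14. P1: store L1 := 4  bus=[BusRdX,Flush]  L1: P0=I P1=M  mem[L1]=37
15. P0: load  L0  bus=[-]  L0: P0=E P1=I  mem[L0]=60
16. P1: store L2 := 48  bus=[BusRdX,Flush]  L2: P0=I P1=M  mem[L2]=39
17. P0: load  L0  bus=[-]  L0: P0=E P1=I  mem[L0]=60

state = I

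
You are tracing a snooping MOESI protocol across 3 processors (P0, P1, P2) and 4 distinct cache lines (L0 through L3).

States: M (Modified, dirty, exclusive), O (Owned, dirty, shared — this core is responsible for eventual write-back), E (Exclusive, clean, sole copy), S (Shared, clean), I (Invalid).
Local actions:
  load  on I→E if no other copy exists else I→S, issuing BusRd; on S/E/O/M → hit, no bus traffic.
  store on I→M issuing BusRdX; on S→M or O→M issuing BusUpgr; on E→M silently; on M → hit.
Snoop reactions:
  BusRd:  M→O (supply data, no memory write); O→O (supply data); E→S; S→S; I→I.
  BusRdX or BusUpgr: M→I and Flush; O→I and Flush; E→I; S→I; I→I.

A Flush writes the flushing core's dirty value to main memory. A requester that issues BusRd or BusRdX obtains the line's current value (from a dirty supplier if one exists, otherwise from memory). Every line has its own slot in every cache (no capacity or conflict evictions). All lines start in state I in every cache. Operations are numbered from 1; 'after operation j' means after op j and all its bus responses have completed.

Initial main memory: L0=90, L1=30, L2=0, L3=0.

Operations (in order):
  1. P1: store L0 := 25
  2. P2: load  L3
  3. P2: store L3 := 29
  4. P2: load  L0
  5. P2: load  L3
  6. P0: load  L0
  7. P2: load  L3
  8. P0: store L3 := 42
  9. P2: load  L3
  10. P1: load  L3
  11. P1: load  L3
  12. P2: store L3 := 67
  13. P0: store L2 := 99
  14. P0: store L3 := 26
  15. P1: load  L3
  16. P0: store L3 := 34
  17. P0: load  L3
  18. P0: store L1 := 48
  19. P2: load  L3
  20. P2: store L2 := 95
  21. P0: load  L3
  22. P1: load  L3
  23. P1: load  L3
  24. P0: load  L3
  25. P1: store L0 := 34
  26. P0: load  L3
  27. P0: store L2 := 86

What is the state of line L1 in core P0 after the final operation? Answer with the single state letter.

step 1: P1: store L0 := 25  ⟶  IMI  (L0)  txn=BusRdX  M[L0]=90
step 2: P2: load  L3  ⟶  IIE  (L3)  txn=BusRd  M[L3]=0
step 3: P2: store L3 := 29  ⟶  IIM  (L3)  txn=∅  M[L3]=0
step 4: P2: load  L0  ⟶  IOS  (L0)  txn=BusRd  M[L0]=90
step 5: P2: load  L3  ⟶  IIM  (L3)  txn=∅  M[L3]=0
step 6: P0: load  L0  ⟶  SOS  (L0)  txn=BusRd  M[L0]=90
step 7: P2: load  L3  ⟶  IIM  (L3)  txn=∅  M[L3]=0
step 8: P0: store L3 := 42  ⟶  MII  (L3)  txn=BusRdX+Flush  M[L3]=29
step 9: P2: load  L3  ⟶  OIS  (L3)  txn=BusRd  M[L3]=29
step 10: P1: load  L3  ⟶  OSS  (L3)  txn=BusRd  M[L3]=29
step 11: P1: load  L3  ⟶  OSS  (L3)  txn=∅  M[L3]=29
step 12: P2: store L3 := 67  ⟶  IIM  (L3)  txn=BusUpgr+Flush  M[L3]=42
step 13: P0: store L2 := 99  ⟶  MII  (L2)  txn=BusRdX  M[L2]=0
step 14: P0: store L3 := 26  ⟶  MII  (L3)  txn=BusRdX+Flush  M[L3]=67
step 15: P1: load  L3  ⟶  OSI  (L3)  txn=BusRd  M[L3]=67
step 16: P0: store L3 := 34  ⟶  MII  (L3)  txn=BusUpgr  M[L3]=67
step 17: P0: load  L3  ⟶  MII  (L3)  txn=∅  M[L3]=67
step 18: P0: store L1 := 48  ⟶  MII  (L1)  txn=BusRdX  M[L1]=30
step 19: P2: load  L3  ⟶  OIS  (L3)  txn=BusRd  M[L3]=67
step 20: P2: store L2 := 95  ⟶  IIM  (L2)  txn=BusRdX+Flush  M[L2]=99
step 21: P0: load  L3  ⟶  OIS  (L3)  txn=∅  M[L3]=67
step 22: P1: load  L3  ⟶  OSS  (L3)  txn=BusRd  M[L3]=67
step 23: P1: load  L3  ⟶  OSS  (L3)  txn=∅  M[L3]=67
step 24: P0: load  L3  ⟶  OSS  (L3)  txn=∅  M[L3]=67
step 25: P1: store L0 := 34  ⟶  IMI  (L0)  txn=BusUpgr  M[L0]=90
step 26: P0: load  L3  ⟶  OSS  (L3)  txn=∅  M[L3]=67
step 27: P0: store L2 := 86  ⟶  MII  (L2)  txn=BusRdX+Flush  M[L2]=95

state = M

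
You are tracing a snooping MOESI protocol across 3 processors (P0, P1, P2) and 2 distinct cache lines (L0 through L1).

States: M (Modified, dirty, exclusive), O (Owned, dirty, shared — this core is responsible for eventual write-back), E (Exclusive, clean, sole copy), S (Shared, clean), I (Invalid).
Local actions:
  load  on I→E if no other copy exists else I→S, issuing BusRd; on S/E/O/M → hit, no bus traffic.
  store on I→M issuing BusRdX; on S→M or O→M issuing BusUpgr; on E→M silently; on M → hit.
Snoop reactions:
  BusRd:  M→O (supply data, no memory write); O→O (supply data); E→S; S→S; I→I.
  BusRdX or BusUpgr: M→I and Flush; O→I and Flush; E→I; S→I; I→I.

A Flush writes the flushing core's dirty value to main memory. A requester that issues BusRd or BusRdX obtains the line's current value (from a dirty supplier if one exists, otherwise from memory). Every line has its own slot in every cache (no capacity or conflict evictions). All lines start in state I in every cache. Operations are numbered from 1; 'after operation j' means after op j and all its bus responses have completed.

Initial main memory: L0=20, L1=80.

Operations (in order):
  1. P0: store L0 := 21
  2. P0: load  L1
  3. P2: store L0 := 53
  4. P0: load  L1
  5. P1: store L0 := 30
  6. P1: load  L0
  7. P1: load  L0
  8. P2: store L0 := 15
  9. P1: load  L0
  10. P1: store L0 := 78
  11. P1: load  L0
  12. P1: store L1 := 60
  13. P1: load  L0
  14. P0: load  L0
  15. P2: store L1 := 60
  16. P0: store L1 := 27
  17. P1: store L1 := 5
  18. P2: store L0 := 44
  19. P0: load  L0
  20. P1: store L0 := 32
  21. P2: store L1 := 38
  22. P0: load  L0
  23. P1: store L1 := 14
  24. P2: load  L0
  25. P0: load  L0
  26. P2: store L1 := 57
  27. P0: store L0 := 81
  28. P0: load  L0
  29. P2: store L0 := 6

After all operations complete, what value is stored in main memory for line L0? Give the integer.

memory[L0] = 81

  op1 P0: store L0 := 21 → M/I/I on L0; bus BusRdX; mem=20
  op2 P0: load  L1 → E/I/I on L1; bus BusRd; mem=80
  op3 P2: store L0 := 53 → I/I/M on L0; bus BusRdX Flush; mem=21
  op4 P0: load  L1 → E/I/I on L1; bus (none); mem=80
  op5 P1: store L0 := 30 → I/M/I on L0; bus BusRdX Flush; mem=53
  op6 P1: load  L0 → I/M/I on L0; bus (none); mem=53
  op7 P1: load  L0 → I/M/I on L0; bus (none); mem=53
  op8 P2: store L0 := 15 → I/I/M on L0; bus BusRdX Flush; mem=30
  op9 P1: load  L0 → I/S/O on L0; bus BusRd; mem=30
  op10 P1: store L0 := 78 → I/M/I on L0; bus BusUpgr Flush; mem=15
  op11 P1: load  L0 → I/M/I on L0; bus (none); mem=15
  op12 P1: store L1 := 60 → I/M/I on L1; bus BusRdX; mem=80
  op13 P1: load  L0 → I/M/I on L0; bus (none); mem=15
  op14 P0: load  L0 → S/O/I on L0; bus BusRd; mem=15
  op15 P2: store L1 := 60 → I/I/M on L1; bus BusRdX Flush; mem=60
  op16 P0: store L1 := 27 → M/I/I on L1; bus BusRdX Flush; mem=60
  op17 P1: store L1 := 5 → I/M/I on L1; bus BusRdX Flush; mem=27
  op18 P2: store L0 := 44 → I/I/M on L0; bus BusRdX Flush; mem=78
  op19 P0: load  L0 → S/I/O on L0; bus BusRd; mem=78
  op20 P1: store L0 := 32 → I/M/I on L0; bus BusRdX Flush; mem=44
  op21 P2: store L1 := 38 → I/I/M on L1; bus BusRdX Flush; mem=5
  op22 P0: load  L0 → S/O/I on L0; bus BusRd; mem=44
  op23 P1: store L1 := 14 → I/M/I on L1; bus BusRdX Flush; mem=38
  op24 P2: load  L0 → S/O/S on L0; bus BusRd; mem=44
  op25 P0: load  L0 → S/O/S on L0; bus (none); mem=44
  op26 P2: store L1 := 57 → I/I/M on L1; bus BusRdX Flush; mem=14
  op27 P0: store L0 := 81 → M/I/I on L0; bus BusUpgr Flush; mem=32
  op28 P0: load  L0 → M/I/I on L0; bus (none); mem=32
  op29 P2: store L0 := 6 → I/I/M on L0; bus BusRdX Flush; mem=81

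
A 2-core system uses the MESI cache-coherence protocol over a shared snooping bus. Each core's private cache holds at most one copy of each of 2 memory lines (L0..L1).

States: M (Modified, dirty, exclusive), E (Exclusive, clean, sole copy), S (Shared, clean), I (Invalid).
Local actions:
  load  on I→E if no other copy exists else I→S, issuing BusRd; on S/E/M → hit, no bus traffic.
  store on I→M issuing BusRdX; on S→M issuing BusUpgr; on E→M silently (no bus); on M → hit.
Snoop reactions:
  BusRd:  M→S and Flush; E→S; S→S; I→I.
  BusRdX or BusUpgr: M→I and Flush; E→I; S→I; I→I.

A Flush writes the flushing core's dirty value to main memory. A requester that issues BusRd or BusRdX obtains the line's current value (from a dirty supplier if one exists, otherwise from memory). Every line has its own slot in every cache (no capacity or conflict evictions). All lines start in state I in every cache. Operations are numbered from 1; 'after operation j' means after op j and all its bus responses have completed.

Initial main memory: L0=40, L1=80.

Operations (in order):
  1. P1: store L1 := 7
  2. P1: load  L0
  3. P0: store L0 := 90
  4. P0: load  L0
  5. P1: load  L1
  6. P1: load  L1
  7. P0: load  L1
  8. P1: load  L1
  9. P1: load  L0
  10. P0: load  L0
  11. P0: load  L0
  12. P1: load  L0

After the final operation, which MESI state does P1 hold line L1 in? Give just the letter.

state = S

1. P1: store L1 := 7  bus=[BusRdX]  L1: P0=I P1=M  mem[L1]=80
2. P1: load  L0  bus=[BusRd]  L0: P0=I P1=E  mem[L0]=40
3. P0: store L0 := 90  bus=[BusRdX]  L0: P0=M P1=I  mem[L0]=40
4. P0: load  L0  bus=[-]  L0: P0=M P1=I  mem[L0]=40
5. P1: load  L1  bus=[-]  L1: P0=I P1=M  mem[L1]=80
6. P1: load  L1  bus=[-]  L1: P0=I P1=M  mem[L1]=80
7. P0: load  L1  bus=[BusRd,Flush]  L1: P0=S P1=S  mem[L1]=7
8. P1: load  L1  bus=[-]  L1: P0=S P1=S  mem[L1]=7
9. P1: load  L0  bus=[BusRd,Flush]  L0: P0=S P1=S  mem[L0]=90
10. P0: load  L0  bus=[-]  L0: P0=S P1=S  mem[L0]=90
11. P0: load  L0  bus=[-]  L0: P0=S P1=S  mem[L0]=90
12. P1: load  L0  bus=[-]  L0: P0=S P1=S  mem[L0]=90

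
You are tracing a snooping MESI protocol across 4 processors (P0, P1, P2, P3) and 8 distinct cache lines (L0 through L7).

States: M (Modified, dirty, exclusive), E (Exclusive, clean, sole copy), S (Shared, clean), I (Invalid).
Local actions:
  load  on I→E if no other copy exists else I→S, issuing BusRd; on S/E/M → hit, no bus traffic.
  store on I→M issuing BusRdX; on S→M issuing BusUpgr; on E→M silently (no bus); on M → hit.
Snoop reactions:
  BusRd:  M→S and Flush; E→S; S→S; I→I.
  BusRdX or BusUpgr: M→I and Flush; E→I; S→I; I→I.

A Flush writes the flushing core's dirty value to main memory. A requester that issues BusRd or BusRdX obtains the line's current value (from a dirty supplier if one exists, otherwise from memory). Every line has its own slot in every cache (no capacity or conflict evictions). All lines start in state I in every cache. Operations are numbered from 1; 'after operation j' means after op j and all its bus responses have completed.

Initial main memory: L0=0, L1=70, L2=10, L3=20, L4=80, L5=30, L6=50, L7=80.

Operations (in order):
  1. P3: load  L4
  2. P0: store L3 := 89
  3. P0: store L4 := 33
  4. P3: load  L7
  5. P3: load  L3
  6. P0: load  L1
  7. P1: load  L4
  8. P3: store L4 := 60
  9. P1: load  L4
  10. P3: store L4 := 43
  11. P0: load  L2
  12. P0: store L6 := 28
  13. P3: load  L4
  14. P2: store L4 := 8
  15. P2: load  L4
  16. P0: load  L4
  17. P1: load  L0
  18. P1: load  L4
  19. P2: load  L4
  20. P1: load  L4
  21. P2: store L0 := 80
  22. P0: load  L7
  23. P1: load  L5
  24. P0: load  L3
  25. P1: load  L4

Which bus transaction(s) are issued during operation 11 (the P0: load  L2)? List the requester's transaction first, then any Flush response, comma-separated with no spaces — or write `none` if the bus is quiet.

bus = BusRd

step 1: P3: load  L4  ⟶  IIIE  (L4)  txn=BusRd  M[L4]=80
step 2: P0: store L3 := 89  ⟶  MIII  (L3)  txn=BusRdX  M[L3]=20
step 3: P0: store L4 := 33  ⟶  MIII  (L4)  txn=BusRdX  M[L4]=80
step 4: P3: load  L7  ⟶  IIIE  (L7)  txn=BusRd  M[L7]=80
step 5: P3: load  L3  ⟶  SIIS  (L3)  txn=BusRd+Flush  M[L3]=89
step 6: P0: load  L1  ⟶  EIII  (L1)  txn=BusRd  M[L1]=70
step 7: P1: load  L4  ⟶  SSII  (L4)  txn=BusRd+Flush  M[L4]=33
step 8: P3: store L4 := 60  ⟶  IIIM  (L4)  txn=BusRdX  M[L4]=33
step 9: P1: load  L4  ⟶  ISIS  (L4)  txn=BusRd+Flush  M[L4]=60
step 10: P3: store L4 := 43  ⟶  IIIM  (L4)  txn=BusUpgr  M[L4]=60
step 11: P0: load  L2  ⟶  EIII  (L2)  txn=BusRd  M[L2]=10
step 12: P0: store L6 := 28  ⟶  MIII  (L6)  txn=BusRdX  M[L6]=50
step 13: P3: load  L4  ⟶  IIIM  (L4)  txn=∅  M[L4]=60
step 14: P2: store L4 := 8  ⟶  IIMI  (L4)  txn=BusRdX+Flush  M[L4]=43
step 15: P2: load  L4  ⟶  IIMI  (L4)  txn=∅  M[L4]=43
step 16: P0: load  L4  ⟶  SISI  (L4)  txn=BusRd+Flush  M[L4]=8
step 17: P1: load  L0  ⟶  IEII  (L0)  txn=BusRd  M[L0]=0
step 18: P1: load  L4  ⟶  SSSI  (L4)  txn=BusRd  M[L4]=8
step 19: P2: load  L4  ⟶  SSSI  (L4)  txn=∅  M[L4]=8
step 20: P1: load  L4  ⟶  SSSI  (L4)  txn=∅  M[L4]=8
step 21: P2: store L0 := 80  ⟶  IIMI  (L0)  txn=BusRdX  M[L0]=0
step 22: P0: load  L7  ⟶  SIIS  (L7)  txn=BusRd  M[L7]=80
step 23: P1: load  L5  ⟶  IEII  (L5)  txn=BusRd  M[L5]=30
step 24: P0: load  L3  ⟶  SIIS  (L3)  txn=∅  M[L3]=89
step 25: P1: load  L4  ⟶  SSSI  (L4)  txn=∅  M[L4]=8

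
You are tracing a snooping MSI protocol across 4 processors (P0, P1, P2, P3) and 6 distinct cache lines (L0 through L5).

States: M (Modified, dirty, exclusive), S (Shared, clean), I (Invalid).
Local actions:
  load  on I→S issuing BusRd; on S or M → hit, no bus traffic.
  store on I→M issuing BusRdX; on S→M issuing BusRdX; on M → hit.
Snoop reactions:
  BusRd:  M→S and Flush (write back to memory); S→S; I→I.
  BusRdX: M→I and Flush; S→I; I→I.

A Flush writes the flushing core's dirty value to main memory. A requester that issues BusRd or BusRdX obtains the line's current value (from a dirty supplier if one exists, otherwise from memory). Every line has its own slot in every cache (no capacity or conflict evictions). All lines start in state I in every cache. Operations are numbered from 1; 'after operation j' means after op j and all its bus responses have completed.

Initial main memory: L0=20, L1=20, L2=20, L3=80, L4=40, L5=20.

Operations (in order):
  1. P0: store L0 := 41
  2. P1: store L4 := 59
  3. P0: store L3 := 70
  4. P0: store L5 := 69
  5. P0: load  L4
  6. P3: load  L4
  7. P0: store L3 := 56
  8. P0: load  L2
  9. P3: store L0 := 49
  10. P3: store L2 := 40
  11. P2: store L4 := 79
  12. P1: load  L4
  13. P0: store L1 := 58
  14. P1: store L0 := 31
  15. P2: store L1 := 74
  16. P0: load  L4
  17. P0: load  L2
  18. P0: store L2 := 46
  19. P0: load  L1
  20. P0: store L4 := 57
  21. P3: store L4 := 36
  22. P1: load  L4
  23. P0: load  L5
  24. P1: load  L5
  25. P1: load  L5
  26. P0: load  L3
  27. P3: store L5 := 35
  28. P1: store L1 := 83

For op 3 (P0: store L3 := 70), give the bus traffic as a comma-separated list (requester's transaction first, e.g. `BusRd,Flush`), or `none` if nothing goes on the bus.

[1] P0: store L0 := 41 | P0:M(41), P1:I, P2:I, P3:I | bus: BusRdX
[2] P1: store L4 := 59 | P0:I, P1:M(59), P2:I, P3:I | bus: BusRdX
[3] P0: store L3 := 70 | P0:M(70), P1:I, P2:I, P3:I | bus: BusRdX
[4] P0: store L5 := 69 | P0:M(69), P1:I, P2:I, P3:I | bus: BusRdX
[5] P0: load  L4 | P0:S(59), P1:S(59), P2:I, P3:I | bus: BusRd,Flush
[6] P3: load  L4 | P0:S(59), P1:S(59), P2:I, P3:S(59) | bus: BusRd
[7] P0: store L3 := 56 | P0:M(56), P1:I, P2:I, P3:I | bus: none
[8] P0: load  L2 | P0:S(20), P1:I, P2:I, P3:I | bus: BusRd
[9] P3: store L0 := 49 | P0:I, P1:I, P2:I, P3:M(49) | bus: BusRdX,Flush
[10] P3: store L2 := 40 | P0:I, P1:I, P2:I, P3:M(40) | bus: BusRdX
[11] P2: store L4 := 79 | P0:I, P1:I, P2:M(79), P3:I | bus: BusRdX
[12] P1: load  L4 | P0:I, P1:S(79), P2:S(79), P3:I | bus: BusRd,Flush
[13] P0: store L1 := 58 | P0:M(58), P1:I, P2:I, P3:I | bus: BusRdX
[14] P1: store L0 := 31 | P0:I, P1:M(31), P2:I, P3:I | bus: BusRdX,Flush
[15] P2: store L1 := 74 | P0:I, P1:I, P2:M(74), P3:I | bus: BusRdX,Flush
[16] P0: load  L4 | P0:S(79), P1:S(79), P2:S(79), P3:I | bus: BusRd
[17] P0: load  L2 | P0:S(40), P1:I, P2:I, P3:S(40) | bus: BusRd,Flush
[18] P0: store L2 := 46 | P0:M(46), P1:I, P2:I, P3:I | bus: BusRdX
[19] P0: load  L1 | P0:S(74), P1:I, P2:S(74), P3:I | bus: BusRd,Flush
[20] P0: store L4 := 57 | P0:M(57), P1:I, P2:I, P3:I | bus: BusRdX
[21] P3: store L4 := 36 | P0:I, P1:I, P2:I, P3:M(36) | bus: BusRdX,Flush
[22] P1: load  L4 | P0:I, P1:S(36), P2:I, P3:S(36) | bus: BusRd,Flush
[23] P0: load  L5 | P0:M(69), P1:I, P2:I, P3:I | bus: none
[24] P1: load  L5 | P0:S(69), P1:S(69), P2:I, P3:I | bus: BusRd,Flush
[25] P1: load  L5 | P0:S(69), P1:S(69), P2:I, P3:I | bus: none
[26] P0: load  L3 | P0:M(56), P1:I, P2:I, P3:I | bus: none
[27] P3: store L5 := 35 | P0:I, P1:I, P2:I, P3:M(35) | bus: BusRdX
[28] P1: store L1 := 83 | P0:I, P1:M(83), P2:I, P3:I | bus: BusRdX

bus = BusRdX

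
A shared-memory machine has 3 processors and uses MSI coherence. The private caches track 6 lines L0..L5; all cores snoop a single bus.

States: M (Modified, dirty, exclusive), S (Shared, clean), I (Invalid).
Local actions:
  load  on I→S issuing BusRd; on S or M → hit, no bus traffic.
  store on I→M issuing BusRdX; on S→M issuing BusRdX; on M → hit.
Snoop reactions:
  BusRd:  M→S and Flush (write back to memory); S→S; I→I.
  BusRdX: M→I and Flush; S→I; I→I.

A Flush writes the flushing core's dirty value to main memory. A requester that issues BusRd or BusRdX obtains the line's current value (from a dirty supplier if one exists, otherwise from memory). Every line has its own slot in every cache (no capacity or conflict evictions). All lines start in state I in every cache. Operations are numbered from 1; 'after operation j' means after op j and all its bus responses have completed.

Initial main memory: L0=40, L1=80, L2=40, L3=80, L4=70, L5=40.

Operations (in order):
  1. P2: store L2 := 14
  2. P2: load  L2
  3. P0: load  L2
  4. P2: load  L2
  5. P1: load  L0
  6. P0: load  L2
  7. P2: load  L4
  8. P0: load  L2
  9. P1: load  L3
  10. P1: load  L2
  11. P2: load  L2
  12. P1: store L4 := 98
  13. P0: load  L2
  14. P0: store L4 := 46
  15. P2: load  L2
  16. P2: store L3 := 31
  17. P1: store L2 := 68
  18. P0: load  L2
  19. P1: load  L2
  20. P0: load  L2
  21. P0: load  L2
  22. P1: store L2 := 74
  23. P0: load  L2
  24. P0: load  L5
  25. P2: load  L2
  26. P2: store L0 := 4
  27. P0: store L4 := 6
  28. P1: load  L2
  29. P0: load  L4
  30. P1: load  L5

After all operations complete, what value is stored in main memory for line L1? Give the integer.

1. P2: store L2 := 14  bus=[BusRdX]  L2: P0=I P1=I P2=M  mem[L2]=40
2. P2: load  L2  bus=[-]  L2: P0=I P1=I P2=M  mem[L2]=40
3. P0: load  L2  bus=[BusRd,Flush]  L2: P0=S P1=I P2=S  mem[L2]=14
4. P2: load  L2  bus=[-]  L2: P0=S P1=I P2=S  mem[L2]=14
5. P1: load  L0  bus=[BusRd]  L0: P0=I P1=S P2=I  mem[L0]=40
6. P0: load  L2  bus=[-]  L2: P0=S P1=I P2=S  mem[L2]=14
7. P2: load  L4  bus=[BusRd]  L4: P0=I P1=I P2=S  mem[L4]=70
8. P0: load  L2  bus=[-]  L2: P0=S P1=I P2=S  mem[L2]=14
9. P1: load  L3  bus=[BusRd]  L3: P0=I P1=S P2=I  mem[L3]=80
10. P1: load  L2  bus=[BusRd]  L2: P0=S P1=S P2=S  mem[L2]=14
11. P2: load  L2  bus=[-]  L2: P0=S P1=S P2=S  mem[L2]=14
12. P1: store L4 := 98  bus=[BusRdX]  L4: P0=I P1=M P2=I  mem[L4]=70
13. P0: load  L2  bus=[-]  L2: P0=S P1=S P2=S  mem[L2]=14
14. P0: store L4 := 46  bus=[BusRdX,Flush]  L4: P0=M P1=I P2=I  mem[L4]=98
15. P2: load  L2  bus=[-]  L2: P0=S P1=S P2=S  mem[L2]=14
16. P2: store L3 := 31  bus=[BusRdX]  L3: P0=I P1=I P2=M  mem[L3]=80
17. P1: store L2 := 68  bus=[BusRdX]  L2: P0=I P1=M P2=I  mem[L2]=14
18. P0: load  L2  bus=[BusRd,Flush]  L2: P0=S P1=S P2=I  mem[L2]=68
19. P1: load  L2  bus=[-]  L2: P0=S P1=S P2=I  mem[L2]=68
20. P0: load  L2  bus=[-]  L2: P0=S P1=S P2=I  mem[L2]=68
21. P0: load  L2  bus=[-]  L2: P0=S P1=S P2=I  mem[L2]=68
22. P1: store L2 := 74  bus=[BusRdX]  L2: P0=I P1=M P2=I  mem[L2]=68
23. P0: load  L2  bus=[BusRd,Flush]  L2: P0=S P1=S P2=I  mem[L2]=74
24. P0: load  L5  bus=[BusRd]  L5: P0=S P1=I P2=I  mem[L5]=40
25. P2: load  L2  bus=[BusRd]  L2: P0=S P1=S P2=S  mem[L2]=74
26. P2: store L0 := 4  bus=[BusRdX]  L0: P0=I P1=I P2=M  mem[L0]=40
27. P0: store L4 := 6  bus=[-]  L4: P0=M P1=I P2=I  mem[L4]=98
28. P1: load  L2  bus=[-]  L2: P0=S P1=S P2=S  mem[L2]=74
29. P0: load  L4  bus=[-]  L4: P0=M P1=I P2=I  mem[L4]=98
30. P1: load  L5  bus=[BusRd]  L5: P0=S P1=S P2=I  mem[L5]=40

memory[L1] = 80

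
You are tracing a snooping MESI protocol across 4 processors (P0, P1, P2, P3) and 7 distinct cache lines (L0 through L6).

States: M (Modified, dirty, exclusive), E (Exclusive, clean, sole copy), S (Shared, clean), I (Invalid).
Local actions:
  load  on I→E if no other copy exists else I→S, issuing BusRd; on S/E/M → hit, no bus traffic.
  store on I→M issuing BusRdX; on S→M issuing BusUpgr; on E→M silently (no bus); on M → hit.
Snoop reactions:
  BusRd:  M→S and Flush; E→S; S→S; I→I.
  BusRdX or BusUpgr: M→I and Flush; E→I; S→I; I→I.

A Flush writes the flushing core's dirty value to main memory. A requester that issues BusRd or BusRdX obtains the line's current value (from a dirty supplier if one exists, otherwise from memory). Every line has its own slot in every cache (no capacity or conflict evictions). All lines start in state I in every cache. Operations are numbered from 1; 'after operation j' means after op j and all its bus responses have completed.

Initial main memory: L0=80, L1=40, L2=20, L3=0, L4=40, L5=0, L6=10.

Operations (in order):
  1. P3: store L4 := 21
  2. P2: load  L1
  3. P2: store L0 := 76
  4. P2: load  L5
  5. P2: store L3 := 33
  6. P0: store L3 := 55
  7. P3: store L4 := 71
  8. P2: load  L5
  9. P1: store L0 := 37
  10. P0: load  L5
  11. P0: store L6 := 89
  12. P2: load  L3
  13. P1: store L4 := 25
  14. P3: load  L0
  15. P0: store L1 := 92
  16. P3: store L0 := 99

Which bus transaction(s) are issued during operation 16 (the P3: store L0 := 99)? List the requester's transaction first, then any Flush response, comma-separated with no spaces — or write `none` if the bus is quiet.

  op1 P3: store L4 := 21 → I/I/I/M on L4; bus BusRdX; mem=40
  op2 P2: load  L1 → I/I/E/I on L1; bus BusRd; mem=40
  op3 P2: store L0 := 76 → I/I/M/I on L0; bus BusRdX; mem=80
  op4 P2: load  L5 → I/I/E/I on L5; bus BusRd; mem=0
  op5 P2: store L3 := 33 → I/I/M/I on L3; bus BusRdX; mem=0
  op6 P0: store L3 := 55 → M/I/I/I on L3; bus BusRdX Flush; mem=33
  op7 P3: store L4 := 71 → I/I/I/M on L4; bus (none); mem=40
  op8 P2: load  L5 → I/I/E/I on L5; bus (none); mem=0
  op9 P1: store L0 := 37 → I/M/I/I on L0; bus BusRdX Flush; mem=76
  op10 P0: load  L5 → S/I/S/I on L5; bus BusRd; mem=0
  op11 P0: store L6 := 89 → M/I/I/I on L6; bus BusRdX; mem=10
  op12 P2: load  L3 → S/I/S/I on L3; bus BusRd Flush; mem=55
  op13 P1: store L4 := 25 → I/M/I/I on L4; bus BusRdX Flush; mem=71
  op14 P3: load  L0 → I/S/I/S on L0; bus BusRd Flush; mem=37
  op15 P0: store L1 := 92 → M/I/I/I on L1; bus BusRdX; mem=40
  op16 P3: store L0 := 99 → I/I/I/M on L0; bus BusUpgr; mem=37

bus = BusUpgr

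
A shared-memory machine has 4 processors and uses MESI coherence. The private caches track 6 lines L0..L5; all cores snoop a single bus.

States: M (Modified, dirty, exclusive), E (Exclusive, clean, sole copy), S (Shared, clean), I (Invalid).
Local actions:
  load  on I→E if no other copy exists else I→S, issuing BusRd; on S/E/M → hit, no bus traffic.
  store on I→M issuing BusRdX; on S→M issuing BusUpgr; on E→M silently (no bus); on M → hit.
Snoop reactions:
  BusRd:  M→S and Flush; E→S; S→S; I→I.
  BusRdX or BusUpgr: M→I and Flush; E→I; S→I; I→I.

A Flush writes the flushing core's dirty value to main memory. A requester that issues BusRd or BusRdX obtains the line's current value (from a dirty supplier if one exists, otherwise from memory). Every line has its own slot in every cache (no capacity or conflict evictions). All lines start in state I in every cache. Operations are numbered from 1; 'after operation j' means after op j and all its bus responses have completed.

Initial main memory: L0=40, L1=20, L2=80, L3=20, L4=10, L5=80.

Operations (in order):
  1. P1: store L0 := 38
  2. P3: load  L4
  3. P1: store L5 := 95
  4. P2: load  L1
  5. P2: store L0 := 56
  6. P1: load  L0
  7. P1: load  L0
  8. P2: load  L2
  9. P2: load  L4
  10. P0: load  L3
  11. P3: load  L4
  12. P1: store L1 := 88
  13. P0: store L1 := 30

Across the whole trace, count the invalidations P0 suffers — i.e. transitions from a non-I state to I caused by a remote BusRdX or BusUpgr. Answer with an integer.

invalidations = 0

1. P1: store L0 := 38  bus=[BusRdX]  L0: P0=I P1=M P2=I P3=I  mem[L0]=40
2. P3: load  L4  bus=[BusRd]  L4: P0=I P1=I P2=I P3=E  mem[L4]=10
3. P1: store L5 := 95  bus=[BusRdX]  L5: P0=I P1=M P2=I P3=I  mem[L5]=80
4. P2: load  L1  bus=[BusRd]  L1: P0=I P1=I P2=E P3=I  mem[L1]=20
5. P2: store L0 := 56  bus=[BusRdX,Flush]  L0: P0=I P1=I P2=M P3=I  mem[L0]=38
6. P1: load  L0  bus=[BusRd,Flush]  L0: P0=I P1=S P2=S P3=I  mem[L0]=56
7. P1: load  L0  bus=[-]  L0: P0=I P1=S P2=S P3=I  mem[L0]=56
8. P2: load  L2  bus=[BusRd]  L2: P0=I P1=I P2=E P3=I  mem[L2]=80
9. P2: load  L4  bus=[BusRd]  L4: P0=I P1=I P2=S P3=S  mem[L4]=10
10. P0: load  L3  bus=[BusRd]  L3: P0=E P1=I P2=I P3=I  mem[L3]=20
11. P3: load  L4  bus=[-]  L4: P0=I P1=I P2=S P3=S  mem[L4]=10
12. P1: store L1 := 88  bus=[BusRdX]  L1: P0=I P1=M P2=I P3=I  mem[L1]=20
13. P0: store L1 := 30  bus=[BusRdX,Flush]  L1: P0=M P1=I P2=I P3=I  mem[L1]=88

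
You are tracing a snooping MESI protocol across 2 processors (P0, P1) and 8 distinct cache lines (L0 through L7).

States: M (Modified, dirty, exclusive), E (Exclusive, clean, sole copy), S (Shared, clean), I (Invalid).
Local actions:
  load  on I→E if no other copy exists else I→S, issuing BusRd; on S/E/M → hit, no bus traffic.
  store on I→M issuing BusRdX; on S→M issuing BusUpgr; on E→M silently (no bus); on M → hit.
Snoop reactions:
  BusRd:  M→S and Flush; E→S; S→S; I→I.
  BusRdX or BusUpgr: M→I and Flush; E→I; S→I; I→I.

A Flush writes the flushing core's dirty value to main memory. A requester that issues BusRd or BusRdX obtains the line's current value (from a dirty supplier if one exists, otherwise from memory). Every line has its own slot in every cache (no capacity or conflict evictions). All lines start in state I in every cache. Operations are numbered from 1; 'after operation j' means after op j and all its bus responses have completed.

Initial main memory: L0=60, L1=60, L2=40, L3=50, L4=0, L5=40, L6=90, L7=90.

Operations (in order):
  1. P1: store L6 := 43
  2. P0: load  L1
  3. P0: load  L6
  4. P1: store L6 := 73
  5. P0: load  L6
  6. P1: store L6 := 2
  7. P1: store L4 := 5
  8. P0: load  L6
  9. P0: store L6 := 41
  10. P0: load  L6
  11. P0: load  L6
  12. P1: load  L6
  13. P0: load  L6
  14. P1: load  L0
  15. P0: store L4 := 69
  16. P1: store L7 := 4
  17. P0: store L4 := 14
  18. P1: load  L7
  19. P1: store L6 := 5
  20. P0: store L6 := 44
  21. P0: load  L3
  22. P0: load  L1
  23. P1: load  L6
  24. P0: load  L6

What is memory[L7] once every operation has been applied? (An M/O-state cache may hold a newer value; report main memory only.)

memory[L7] = 90

  op1 P1: store L6 := 43 → I/M on L6; bus BusRdX; mem=90
  op2 P0: load  L1 → E/I on L1; bus BusRd; mem=60
  op3 P0: load  L6 → S/S on L6; bus BusRd Flush; mem=43
  op4 P1: store L6 := 73 → I/M on L6; bus BusUpgr; mem=43
  op5 P0: load  L6 → S/S on L6; bus BusRd Flush; mem=73
  op6 P1: store L6 := 2 → I/M on L6; bus BusUpgr; mem=73
  op7 P1: store L4 := 5 → I/M on L4; bus BusRdX; mem=0
  op8 P0: load  L6 → S/S on L6; bus BusRd Flush; mem=2
  op9 P0: store L6 := 41 → M/I on L6; bus BusUpgr; mem=2
  op10 P0: load  L6 → M/I on L6; bus (none); mem=2
  op11 P0: load  L6 → M/I on L6; bus (none); mem=2
  op12 P1: load  L6 → S/S on L6; bus BusRd Flush; mem=41
  op13 P0: load  L6 → S/S on L6; bus (none); mem=41
  op14 P1: load  L0 → I/E on L0; bus BusRd; mem=60
  op15 P0: store L4 := 69 → M/I on L4; bus BusRdX Flush; mem=5
  op16 P1: store L7 := 4 → I/M on L7; bus BusRdX; mem=90
  op17 P0: store L4 := 14 → M/I on L4; bus (none); mem=5
  op18 P1: load  L7 → I/M on L7; bus (none); mem=90
  op19 P1: store L6 := 5 → I/M on L6; bus BusUpgr; mem=41
  op20 P0: store L6 := 44 → M/I on L6; bus BusRdX Flush; mem=5
  op21 P0: load  L3 → E/I on L3; bus BusRd; mem=50
  op22 P0: load  L1 → E/I on L1; bus (none); mem=60
  op23 P1: load  L6 → S/S on L6; bus BusRd Flush; mem=44
  op24 P0: load  L6 → S/S on L6; bus (none); mem=44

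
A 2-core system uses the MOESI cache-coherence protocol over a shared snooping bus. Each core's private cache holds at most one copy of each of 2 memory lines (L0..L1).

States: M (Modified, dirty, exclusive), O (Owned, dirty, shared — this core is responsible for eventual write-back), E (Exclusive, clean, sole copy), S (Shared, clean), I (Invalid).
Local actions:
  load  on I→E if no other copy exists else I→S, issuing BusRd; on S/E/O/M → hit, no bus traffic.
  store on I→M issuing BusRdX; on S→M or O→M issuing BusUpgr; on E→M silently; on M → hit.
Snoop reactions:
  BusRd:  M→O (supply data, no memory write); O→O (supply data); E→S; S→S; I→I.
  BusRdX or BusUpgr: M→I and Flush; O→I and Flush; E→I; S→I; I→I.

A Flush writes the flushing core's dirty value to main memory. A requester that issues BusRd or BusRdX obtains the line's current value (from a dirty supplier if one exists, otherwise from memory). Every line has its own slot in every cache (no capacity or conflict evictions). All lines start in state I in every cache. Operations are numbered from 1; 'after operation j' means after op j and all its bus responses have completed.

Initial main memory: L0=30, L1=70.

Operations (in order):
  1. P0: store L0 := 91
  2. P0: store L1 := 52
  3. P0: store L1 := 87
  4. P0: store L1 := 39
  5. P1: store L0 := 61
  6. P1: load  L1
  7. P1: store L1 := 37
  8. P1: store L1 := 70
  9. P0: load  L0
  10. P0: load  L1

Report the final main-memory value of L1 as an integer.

step 1: P0: store L0 := 91  ⟶  MI  (L0)  txn=BusRdX  M[L0]=30
step 2: P0: store L1 := 52  ⟶  MI  (L1)  txn=BusRdX  M[L1]=70
step 3: P0: store L1 := 87  ⟶  MI  (L1)  txn=∅  M[L1]=70
step 4: P0: store L1 := 39  ⟶  MI  (L1)  txn=∅  M[L1]=70
step 5: P1: store L0 := 61  ⟶  IM  (L0)  txn=BusRdX+Flush  M[L0]=91
step 6: P1: load  L1  ⟶  OS  (L1)  txn=BusRd  M[L1]=70
step 7: P1: store L1 := 37  ⟶  IM  (L1)  txn=BusUpgr+Flush  M[L1]=39
step 8: P1: store L1 := 70  ⟶  IM  (L1)  txn=∅  M[L1]=39
step 9: P0: load  L0  ⟶  SO  (L0)  txn=BusRd  M[L0]=91
step 10: P0: load  L1  ⟶  SO  (L1)  txn=BusRd  M[L1]=39

memory[L1] = 39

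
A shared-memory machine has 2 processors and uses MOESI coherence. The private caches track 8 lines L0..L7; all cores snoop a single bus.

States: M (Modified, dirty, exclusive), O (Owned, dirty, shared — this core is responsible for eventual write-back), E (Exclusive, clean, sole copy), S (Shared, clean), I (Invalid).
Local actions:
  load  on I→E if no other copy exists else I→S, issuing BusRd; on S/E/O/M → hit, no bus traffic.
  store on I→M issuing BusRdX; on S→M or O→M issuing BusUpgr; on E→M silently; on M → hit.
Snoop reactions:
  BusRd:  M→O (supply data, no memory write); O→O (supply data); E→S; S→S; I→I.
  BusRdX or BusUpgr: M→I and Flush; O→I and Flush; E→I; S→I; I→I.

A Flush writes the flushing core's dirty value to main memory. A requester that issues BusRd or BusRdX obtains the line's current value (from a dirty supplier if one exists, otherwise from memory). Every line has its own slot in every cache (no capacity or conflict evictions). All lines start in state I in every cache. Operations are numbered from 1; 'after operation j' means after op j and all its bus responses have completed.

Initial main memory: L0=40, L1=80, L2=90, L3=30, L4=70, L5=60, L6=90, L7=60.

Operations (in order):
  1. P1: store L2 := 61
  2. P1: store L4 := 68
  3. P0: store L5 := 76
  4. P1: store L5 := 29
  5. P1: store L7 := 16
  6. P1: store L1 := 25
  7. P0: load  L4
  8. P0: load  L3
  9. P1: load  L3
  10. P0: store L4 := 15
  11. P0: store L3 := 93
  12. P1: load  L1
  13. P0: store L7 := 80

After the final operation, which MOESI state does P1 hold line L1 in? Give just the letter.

state = M

1. P1: store L2 := 61  bus=[BusRdX]  L2: P0=I P1=M  mem[L2]=90
2. P1: store L4 := 68  bus=[BusRdX]  L4: P0=I P1=M  mem[L4]=70
3. P0: store L5 := 76  bus=[BusRdX]  L5: P0=M P1=I  mem[L5]=60
4. P1: store L5 := 29  bus=[BusRdX,Flush]  L5: P0=I P1=M  mem[L5]=76
5. P1: store L7 := 16  bus=[BusRdX]  L7: P0=I P1=M  mem[L7]=60
6. P1: store L1 := 25  bus=[BusRdX]  L1: P0=I P1=M  mem[L1]=80
7. P0: load  L4  bus=[BusRd]  L4: P0=S P1=O  mem[L4]=70
8. P0: load  L3  bus=[BusRd]  L3: P0=E P1=I  mem[L3]=30
9. P1: load  L3  bus=[BusRd]  L3: P0=S P1=S  mem[L3]=30
10. P0: store L4 := 15  bus=[BusUpgr,Flush]  L4: P0=M P1=I  mem[L4]=68
11. P0: store L3 := 93  bus=[BusUpgr]  L3: P0=M P1=I  mem[L3]=30
12. P1: load  L1  bus=[-]  L1: P0=I P1=M  mem[L1]=80
13. P0: store L7 := 80  bus=[BusRdX,Flush]  L7: P0=M P1=I  mem[L7]=16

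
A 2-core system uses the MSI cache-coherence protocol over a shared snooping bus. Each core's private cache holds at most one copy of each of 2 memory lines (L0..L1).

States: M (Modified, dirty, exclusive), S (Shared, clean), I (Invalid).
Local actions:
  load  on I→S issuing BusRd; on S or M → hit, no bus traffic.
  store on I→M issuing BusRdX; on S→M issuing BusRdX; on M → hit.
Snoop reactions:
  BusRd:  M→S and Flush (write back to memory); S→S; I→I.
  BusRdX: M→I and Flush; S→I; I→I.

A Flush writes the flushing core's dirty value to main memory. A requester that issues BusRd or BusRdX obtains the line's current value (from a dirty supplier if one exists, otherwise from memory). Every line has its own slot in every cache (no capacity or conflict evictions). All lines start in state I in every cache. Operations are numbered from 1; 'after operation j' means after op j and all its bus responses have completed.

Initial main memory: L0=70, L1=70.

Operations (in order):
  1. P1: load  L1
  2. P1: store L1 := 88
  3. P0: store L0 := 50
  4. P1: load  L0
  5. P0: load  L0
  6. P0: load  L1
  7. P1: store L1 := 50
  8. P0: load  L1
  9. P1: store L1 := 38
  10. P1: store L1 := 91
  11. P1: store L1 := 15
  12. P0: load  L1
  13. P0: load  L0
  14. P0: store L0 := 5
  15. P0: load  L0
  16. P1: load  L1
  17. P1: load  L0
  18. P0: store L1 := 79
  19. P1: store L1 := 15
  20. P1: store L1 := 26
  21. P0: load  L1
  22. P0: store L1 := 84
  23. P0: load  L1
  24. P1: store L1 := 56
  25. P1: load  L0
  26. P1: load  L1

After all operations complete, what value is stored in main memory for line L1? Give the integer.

  op1 P1: load  L1 → I/S on L1; bus BusRd; mem=70
  op2 P1: store L1 := 88 → I/M on L1; bus BusRdX; mem=70
  op3 P0: store L0 := 50 → M/I on L0; bus BusRdX; mem=70
  op4 P1: load  L0 → S/S on L0; bus BusRd Flush; mem=50
  op5 P0: load  L0 → S/S on L0; bus (none); mem=50
  op6 P0: load  L1 → S/S on L1; bus BusRd Flush; mem=88
  op7 P1: store L1 := 50 → I/M on L1; bus BusRdX; mem=88
  op8 P0: load  L1 → S/S on L1; bus BusRd Flush; mem=50
  op9 P1: store L1 := 38 → I/M on L1; bus BusRdX; mem=50
  op10 P1: store L1 := 91 → I/M on L1; bus (none); mem=50
  op11 P1: store L1 := 15 → I/M on L1; bus (none); mem=50
  op12 P0: load  L1 → S/S on L1; bus BusRd Flush; mem=15
  op13 P0: load  L0 → S/S on L0; bus (none); mem=50
  op14 P0: store L0 := 5 → M/I on L0; bus BusRdX; mem=50
  op15 P0: load  L0 → M/I on L0; bus (none); mem=50
  op16 P1: load  L1 → S/S on L1; bus (none); mem=15
  op17 P1: load  L0 → S/S on L0; bus BusRd Flush; mem=5
  op18 P0: store L1 := 79 → M/I on L1; bus BusRdX; mem=15
  op19 P1: store L1 := 15 → I/M on L1; bus BusRdX Flush; mem=79
  op20 P1: store L1 := 26 → I/M on L1; bus (none); mem=79
  op21 P0: load  L1 → S/S on L1; bus BusRd Flush; mem=26
  op22 P0: store L1 := 84 → M/I on L1; bus BusRdX; mem=26
  op23 P0: load  L1 → M/I on L1; bus (none); mem=26
  op24 P1: store L1 := 56 → I/M on L1; bus BusRdX Flush; mem=84
  op25 P1: load  L0 → S/S on L0; bus (none); mem=5
  op26 P1: load  L1 → I/M on L1; bus (none); mem=84

memory[L1] = 84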